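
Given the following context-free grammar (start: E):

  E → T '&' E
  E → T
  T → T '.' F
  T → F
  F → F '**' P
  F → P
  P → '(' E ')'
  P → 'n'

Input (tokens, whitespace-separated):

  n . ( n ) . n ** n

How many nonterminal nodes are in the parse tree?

[E [T [T [T [F [P n]]] . [F [P ( [E [T [F [P n]]]] )]]] . [F [F [P n]] ** [P n]]]]

16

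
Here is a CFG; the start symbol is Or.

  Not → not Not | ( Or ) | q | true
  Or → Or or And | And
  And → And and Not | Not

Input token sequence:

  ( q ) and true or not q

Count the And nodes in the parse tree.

[Or [Or [And [And [Not ( [Or [And [Not q]]] )]] and [Not true]]] or [And [Not not [Not q]]]]

4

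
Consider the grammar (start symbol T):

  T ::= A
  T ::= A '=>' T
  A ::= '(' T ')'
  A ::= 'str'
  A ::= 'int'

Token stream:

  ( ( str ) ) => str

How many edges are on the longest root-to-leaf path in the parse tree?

[T [A ( [T [A ( [T [A str]] )]] )] => [T [A str]]]

6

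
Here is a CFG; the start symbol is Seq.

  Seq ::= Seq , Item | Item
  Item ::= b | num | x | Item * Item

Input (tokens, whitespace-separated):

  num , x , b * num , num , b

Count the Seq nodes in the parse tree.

5

[Seq [Seq [Seq [Seq [Seq [Item num]] , [Item x]] , [Item [Item b] * [Item num]]] , [Item num]] , [Item b]]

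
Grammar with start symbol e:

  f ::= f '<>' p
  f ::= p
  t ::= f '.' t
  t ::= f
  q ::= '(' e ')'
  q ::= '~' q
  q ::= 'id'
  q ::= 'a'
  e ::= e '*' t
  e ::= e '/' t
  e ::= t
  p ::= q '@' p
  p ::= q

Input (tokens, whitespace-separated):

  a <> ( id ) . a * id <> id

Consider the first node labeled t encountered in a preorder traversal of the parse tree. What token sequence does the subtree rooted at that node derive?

a <> ( id ) . a

[e [e [t [f [f [p [q a]]] <> [p [q ( [e [t [f [p [q id]]]]] )]]] . [t [f [p [q a]]]]]] * [t [f [f [p [q id]]] <> [p [q id]]]]]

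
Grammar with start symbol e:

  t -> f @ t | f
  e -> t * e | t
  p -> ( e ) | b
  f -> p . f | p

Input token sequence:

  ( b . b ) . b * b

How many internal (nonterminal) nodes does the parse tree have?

[e [t [f [p ( [e [t [f [p b] . [f [p b]]]]] )] . [f [p b]]]] * [e [t [f [p b]]]]]

16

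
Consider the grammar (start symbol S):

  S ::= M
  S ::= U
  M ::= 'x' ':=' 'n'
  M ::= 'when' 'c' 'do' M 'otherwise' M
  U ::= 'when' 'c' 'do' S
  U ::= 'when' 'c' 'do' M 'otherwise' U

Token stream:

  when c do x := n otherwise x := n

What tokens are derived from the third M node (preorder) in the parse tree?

[S [M when c do [M x := n] otherwise [M x := n]]]

x := n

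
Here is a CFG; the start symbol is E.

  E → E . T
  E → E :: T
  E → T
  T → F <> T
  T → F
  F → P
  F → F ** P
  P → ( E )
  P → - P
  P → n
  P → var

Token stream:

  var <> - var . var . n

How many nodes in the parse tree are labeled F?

4

[E [E [E [T [F [P var]] <> [T [F [P - [P var]]]]]] . [T [F [P var]]]] . [T [F [P n]]]]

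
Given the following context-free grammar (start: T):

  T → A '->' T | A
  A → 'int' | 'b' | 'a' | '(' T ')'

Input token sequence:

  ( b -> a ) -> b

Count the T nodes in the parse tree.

4

[T [A ( [T [A b] -> [T [A a]]] )] -> [T [A b]]]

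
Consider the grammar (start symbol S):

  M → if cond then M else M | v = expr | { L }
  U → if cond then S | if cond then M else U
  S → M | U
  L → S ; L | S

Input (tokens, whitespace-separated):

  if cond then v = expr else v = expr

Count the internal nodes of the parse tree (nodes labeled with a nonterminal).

4

[S [M if cond then [M v = expr] else [M v = expr]]]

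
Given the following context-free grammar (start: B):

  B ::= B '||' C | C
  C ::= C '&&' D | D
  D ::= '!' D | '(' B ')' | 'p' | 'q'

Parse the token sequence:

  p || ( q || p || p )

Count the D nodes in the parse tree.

[B [B [C [D p]]] || [C [D ( [B [B [B [C [D q]]] || [C [D p]]] || [C [D p]]] )]]]

5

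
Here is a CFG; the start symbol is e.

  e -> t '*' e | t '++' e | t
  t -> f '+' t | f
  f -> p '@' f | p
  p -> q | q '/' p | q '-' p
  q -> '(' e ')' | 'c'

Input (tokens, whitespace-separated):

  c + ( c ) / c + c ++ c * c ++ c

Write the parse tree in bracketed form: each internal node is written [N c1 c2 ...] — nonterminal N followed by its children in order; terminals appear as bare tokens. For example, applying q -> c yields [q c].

[e [t [f [p [q c]]] + [t [f [p [q ( [e [t [f [p [q c]]]]] )] / [p [q c]]]] + [t [f [p [q c]]]]]] ++ [e [t [f [p [q c]]]] * [e [t [f [p [q c]]]] ++ [e [t [f [p [q c]]]]]]]]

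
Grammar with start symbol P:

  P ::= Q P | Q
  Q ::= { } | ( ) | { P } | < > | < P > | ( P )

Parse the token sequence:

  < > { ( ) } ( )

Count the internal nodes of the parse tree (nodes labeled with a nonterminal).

[P [Q < >] [P [Q { [P [Q ( )]] }] [P [Q ( )]]]]

8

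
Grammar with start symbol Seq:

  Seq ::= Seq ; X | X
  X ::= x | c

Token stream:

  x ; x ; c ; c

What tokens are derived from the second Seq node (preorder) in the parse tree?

x ; x ; c

[Seq [Seq [Seq [Seq [X x]] ; [X x]] ; [X c]] ; [X c]]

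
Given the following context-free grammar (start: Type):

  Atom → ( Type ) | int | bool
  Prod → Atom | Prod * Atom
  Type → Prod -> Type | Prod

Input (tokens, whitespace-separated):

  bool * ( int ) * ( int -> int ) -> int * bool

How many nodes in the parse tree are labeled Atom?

8

[Type [Prod [Prod [Prod [Atom bool]] * [Atom ( [Type [Prod [Atom int]]] )]] * [Atom ( [Type [Prod [Atom int]] -> [Type [Prod [Atom int]]]] )]] -> [Type [Prod [Prod [Atom int]] * [Atom bool]]]]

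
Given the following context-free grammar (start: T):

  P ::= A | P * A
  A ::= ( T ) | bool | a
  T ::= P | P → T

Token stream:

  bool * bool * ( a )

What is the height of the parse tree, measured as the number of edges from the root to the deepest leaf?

[T [P [P [P [A bool]] * [A bool]] * [A ( [T [P [A a]]] )]]]

6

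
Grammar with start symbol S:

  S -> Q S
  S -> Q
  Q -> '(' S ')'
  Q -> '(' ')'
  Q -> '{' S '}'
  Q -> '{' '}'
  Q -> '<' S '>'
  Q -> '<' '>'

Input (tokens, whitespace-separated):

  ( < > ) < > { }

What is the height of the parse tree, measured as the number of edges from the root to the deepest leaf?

4

[S [Q ( [S [Q < >]] )] [S [Q < >] [S [Q { }]]]]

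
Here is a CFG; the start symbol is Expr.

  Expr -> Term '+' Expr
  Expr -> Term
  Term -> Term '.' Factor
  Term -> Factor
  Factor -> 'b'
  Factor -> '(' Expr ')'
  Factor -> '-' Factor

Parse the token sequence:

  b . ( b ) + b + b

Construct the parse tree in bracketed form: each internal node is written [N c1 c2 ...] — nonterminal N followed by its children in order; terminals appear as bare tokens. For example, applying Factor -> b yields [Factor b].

[Expr [Term [Term [Factor b]] . [Factor ( [Expr [Term [Factor b]]] )]] + [Expr [Term [Factor b]] + [Expr [Term [Factor b]]]]]

Expr
Term + Expr
Term . Factor + Expr
Factor . Factor + Expr
b . Factor + Expr
b . ( Expr ) + Expr
b . ( Term ) + Expr
b . ( Factor ) + Expr
b . ( b ) + Expr
b . ( b ) + Term + Expr
b . ( b ) + Factor + Expr
b . ( b ) + b + Expr
b . ( b ) + b + Term
b . ( b ) + b + Factor
b . ( b ) + b + b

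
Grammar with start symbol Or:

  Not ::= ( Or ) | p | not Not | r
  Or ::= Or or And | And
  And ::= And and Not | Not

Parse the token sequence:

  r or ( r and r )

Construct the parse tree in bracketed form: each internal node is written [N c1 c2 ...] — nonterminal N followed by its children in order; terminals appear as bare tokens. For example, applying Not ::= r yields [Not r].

Or
Or or And
And or And
Not or And
r or And
r or Not
r or ( Or )
r or ( And )
r or ( And and Not )
r or ( Not and Not )
r or ( r and Not )
r or ( r and r )

[Or [Or [And [Not r]]] or [And [Not ( [Or [And [And [Not r]] and [Not r]]] )]]]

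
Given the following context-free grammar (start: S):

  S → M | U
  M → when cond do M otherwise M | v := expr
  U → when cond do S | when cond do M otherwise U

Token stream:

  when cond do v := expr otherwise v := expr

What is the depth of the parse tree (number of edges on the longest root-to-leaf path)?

3

[S [M when cond do [M v := expr] otherwise [M v := expr]]]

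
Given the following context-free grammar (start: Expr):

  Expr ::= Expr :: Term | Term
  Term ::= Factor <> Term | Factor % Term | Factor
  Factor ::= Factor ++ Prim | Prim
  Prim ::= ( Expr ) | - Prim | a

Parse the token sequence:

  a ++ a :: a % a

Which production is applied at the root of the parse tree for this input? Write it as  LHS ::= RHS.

[Expr [Expr [Term [Factor [Factor [Prim a]] ++ [Prim a]]]] :: [Term [Factor [Prim a]] % [Term [Factor [Prim a]]]]]

Expr ::= Expr :: Term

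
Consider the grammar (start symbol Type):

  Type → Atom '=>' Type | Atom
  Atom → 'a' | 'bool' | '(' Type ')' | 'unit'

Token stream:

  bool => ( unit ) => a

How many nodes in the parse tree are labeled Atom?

[Type [Atom bool] => [Type [Atom ( [Type [Atom unit]] )] => [Type [Atom a]]]]

4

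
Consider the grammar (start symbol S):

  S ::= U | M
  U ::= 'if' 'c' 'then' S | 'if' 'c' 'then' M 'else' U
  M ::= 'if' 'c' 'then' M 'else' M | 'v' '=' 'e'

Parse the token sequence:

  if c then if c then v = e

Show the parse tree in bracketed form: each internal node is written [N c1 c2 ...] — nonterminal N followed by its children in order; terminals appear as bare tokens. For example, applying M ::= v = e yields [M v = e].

S
U
if c then S
if c then U
if c then if c then S
if c then if c then M
if c then if c then v = e

[S [U if c then [S [U if c then [S [M v = e]]]]]]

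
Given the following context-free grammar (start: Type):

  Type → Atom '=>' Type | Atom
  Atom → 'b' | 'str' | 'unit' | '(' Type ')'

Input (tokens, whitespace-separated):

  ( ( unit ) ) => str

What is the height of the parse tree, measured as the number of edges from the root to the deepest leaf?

[Type [Atom ( [Type [Atom ( [Type [Atom unit]] )]] )] => [Type [Atom str]]]

6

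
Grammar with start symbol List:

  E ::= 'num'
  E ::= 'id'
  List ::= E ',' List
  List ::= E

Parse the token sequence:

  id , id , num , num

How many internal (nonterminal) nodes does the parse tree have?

8

[List [E id] , [List [E id] , [List [E num] , [List [E num]]]]]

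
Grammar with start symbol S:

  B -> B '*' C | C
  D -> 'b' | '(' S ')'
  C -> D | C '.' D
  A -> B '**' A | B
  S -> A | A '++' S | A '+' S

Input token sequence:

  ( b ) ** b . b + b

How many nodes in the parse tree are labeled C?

5

[S [A [B [C [D ( [S [A [B [C [D b]]]]] )]]] ** [A [B [C [C [D b]] . [D b]]]]] + [S [A [B [C [D b]]]]]]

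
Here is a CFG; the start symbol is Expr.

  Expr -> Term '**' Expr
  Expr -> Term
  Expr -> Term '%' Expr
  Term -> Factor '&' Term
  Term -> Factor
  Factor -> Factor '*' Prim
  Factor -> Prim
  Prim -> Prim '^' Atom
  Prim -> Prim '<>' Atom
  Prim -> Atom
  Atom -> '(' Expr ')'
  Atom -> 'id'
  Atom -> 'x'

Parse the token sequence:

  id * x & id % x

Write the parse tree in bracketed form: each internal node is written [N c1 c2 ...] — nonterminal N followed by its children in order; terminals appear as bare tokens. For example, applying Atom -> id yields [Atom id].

Expr
Term % Expr
Factor & Term % Expr
Factor * Prim & Term % Expr
Prim * Prim & Term % Expr
Atom * Prim & Term % Expr
id * Prim & Term % Expr
id * Atom & Term % Expr
id * x & Term % Expr
id * x & Factor % Expr
id * x & Prim % Expr
id * x & Atom % Expr
id * x & id % Expr
id * x & id % Term
id * x & id % Factor
id * x & id % Prim
id * x & id % Atom
id * x & id % x

[Expr [Term [Factor [Factor [Prim [Atom id]]] * [Prim [Atom x]]] & [Term [Factor [Prim [Atom id]]]]] % [Expr [Term [Factor [Prim [Atom x]]]]]]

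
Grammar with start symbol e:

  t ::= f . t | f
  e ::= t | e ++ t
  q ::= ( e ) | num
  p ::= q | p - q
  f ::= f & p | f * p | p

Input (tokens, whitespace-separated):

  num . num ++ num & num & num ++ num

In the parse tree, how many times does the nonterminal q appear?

6

[e [e [e [t [f [p [q num]]] . [t [f [p [q num]]]]]] ++ [t [f [f [f [p [q num]]] & [p [q num]]] & [p [q num]]]]] ++ [t [f [p [q num]]]]]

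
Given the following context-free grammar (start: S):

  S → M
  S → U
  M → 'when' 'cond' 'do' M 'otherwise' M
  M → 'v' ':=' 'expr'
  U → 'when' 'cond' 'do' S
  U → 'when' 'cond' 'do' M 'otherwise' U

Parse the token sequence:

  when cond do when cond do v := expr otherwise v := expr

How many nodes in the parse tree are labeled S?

[S [U when cond do [S [M when cond do [M v := expr] otherwise [M v := expr]]]]]

2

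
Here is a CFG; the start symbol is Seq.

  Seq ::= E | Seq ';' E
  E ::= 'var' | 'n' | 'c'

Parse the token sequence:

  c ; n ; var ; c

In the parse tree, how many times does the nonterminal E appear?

[Seq [Seq [Seq [Seq [E c]] ; [E n]] ; [E var]] ; [E c]]

4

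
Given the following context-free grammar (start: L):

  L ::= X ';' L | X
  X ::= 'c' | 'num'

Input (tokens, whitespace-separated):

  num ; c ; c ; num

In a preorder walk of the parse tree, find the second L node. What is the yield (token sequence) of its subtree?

c ; c ; num

[L [X num] ; [L [X c] ; [L [X c] ; [L [X num]]]]]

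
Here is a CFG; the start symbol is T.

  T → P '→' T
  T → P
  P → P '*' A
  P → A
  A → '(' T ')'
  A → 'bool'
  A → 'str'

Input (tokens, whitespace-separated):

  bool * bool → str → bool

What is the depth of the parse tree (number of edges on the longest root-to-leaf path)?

5

[T [P [P [A bool]] * [A bool]] → [T [P [A str]] → [T [P [A bool]]]]]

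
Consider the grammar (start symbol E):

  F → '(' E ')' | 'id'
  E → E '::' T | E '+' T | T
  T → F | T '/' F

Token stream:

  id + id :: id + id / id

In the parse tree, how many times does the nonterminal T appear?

5

[E [E [E [E [T [F id]]] + [T [F id]]] :: [T [F id]]] + [T [T [F id]] / [F id]]]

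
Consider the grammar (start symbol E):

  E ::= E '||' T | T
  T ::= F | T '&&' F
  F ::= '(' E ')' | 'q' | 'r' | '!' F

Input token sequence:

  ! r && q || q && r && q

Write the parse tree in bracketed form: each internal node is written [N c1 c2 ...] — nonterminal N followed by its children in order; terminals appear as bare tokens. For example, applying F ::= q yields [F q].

E
E || T
T || T
T && F || T
F && F || T
! F && F || T
! r && F || T
! r && q || T
! r && q || T && F
! r && q || T && F && F
! r && q || F && F && F
! r && q || q && F && F
! r && q || q && r && F
! r && q || q && r && q

[E [E [T [T [F ! [F r]]] && [F q]]] || [T [T [T [F q]] && [F r]] && [F q]]]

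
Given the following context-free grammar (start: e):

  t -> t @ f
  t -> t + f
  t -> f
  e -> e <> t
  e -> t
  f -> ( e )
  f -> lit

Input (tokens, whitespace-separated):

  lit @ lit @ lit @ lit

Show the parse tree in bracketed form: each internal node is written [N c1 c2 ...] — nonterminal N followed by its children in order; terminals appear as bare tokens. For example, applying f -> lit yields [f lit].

e
t
t @ f
t @ f @ f
t @ f @ f @ f
f @ f @ f @ f
lit @ f @ f @ f
lit @ lit @ f @ f
lit @ lit @ lit @ f
lit @ lit @ lit @ lit

[e [t [t [t [t [f lit]] @ [f lit]] @ [f lit]] @ [f lit]]]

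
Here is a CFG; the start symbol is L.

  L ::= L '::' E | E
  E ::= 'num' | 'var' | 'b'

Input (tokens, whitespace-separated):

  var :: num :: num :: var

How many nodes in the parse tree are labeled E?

[L [L [L [L [E var]] :: [E num]] :: [E num]] :: [E var]]

4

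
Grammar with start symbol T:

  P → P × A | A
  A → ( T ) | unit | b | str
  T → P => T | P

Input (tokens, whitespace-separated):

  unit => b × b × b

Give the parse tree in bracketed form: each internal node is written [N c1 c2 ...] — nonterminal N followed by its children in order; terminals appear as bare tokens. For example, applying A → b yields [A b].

T
P => T
A => T
unit => T
unit => P
unit => P × A
unit => P × A × A
unit => A × A × A
unit => b × A × A
unit => b × b × A
unit => b × b × b

[T [P [A unit]] => [T [P [P [P [A b]] × [A b]] × [A b]]]]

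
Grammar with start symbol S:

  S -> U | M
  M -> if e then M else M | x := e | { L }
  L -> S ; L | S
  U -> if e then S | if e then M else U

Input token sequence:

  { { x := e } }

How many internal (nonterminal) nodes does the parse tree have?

[S [M { [L [S [M { [L [S [M x := e]]] }]]] }]]

8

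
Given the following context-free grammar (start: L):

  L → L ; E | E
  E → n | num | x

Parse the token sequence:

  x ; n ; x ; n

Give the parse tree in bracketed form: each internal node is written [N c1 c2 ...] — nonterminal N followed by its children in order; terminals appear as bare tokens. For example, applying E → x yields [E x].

[L [L [L [L [E x]] ; [E n]] ; [E x]] ; [E n]]

L
L ; E
L ; E ; E
L ; E ; E ; E
E ; E ; E ; E
x ; E ; E ; E
x ; n ; E ; E
x ; n ; x ; E
x ; n ; x ; n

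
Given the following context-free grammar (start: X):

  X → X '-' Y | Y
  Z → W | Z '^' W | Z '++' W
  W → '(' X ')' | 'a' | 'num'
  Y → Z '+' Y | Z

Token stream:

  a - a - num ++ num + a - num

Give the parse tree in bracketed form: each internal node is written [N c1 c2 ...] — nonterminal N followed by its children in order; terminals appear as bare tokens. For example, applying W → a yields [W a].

[X [X [X [X [Y [Z [W a]]]] - [Y [Z [W a]]]] - [Y [Z [Z [W num]] ++ [W num]] + [Y [Z [W a]]]]] - [Y [Z [W num]]]]

X
X - Y
X - Y - Y
X - Y - Y - Y
Y - Y - Y - Y
Z - Y - Y - Y
W - Y - Y - Y
a - Y - Y - Y
a - Z - Y - Y
a - W - Y - Y
a - a - Y - Y
a - a - Z + Y - Y
a - a - Z ++ W + Y - Y
a - a - W ++ W + Y - Y
a - a - num ++ W + Y - Y
a - a - num ++ num + Y - Y
a - a - num ++ num + Z - Y
a - a - num ++ num + W - Y
a - a - num ++ num + a - Y
a - a - num ++ num + a - Z
a - a - num ++ num + a - W
a - a - num ++ num + a - num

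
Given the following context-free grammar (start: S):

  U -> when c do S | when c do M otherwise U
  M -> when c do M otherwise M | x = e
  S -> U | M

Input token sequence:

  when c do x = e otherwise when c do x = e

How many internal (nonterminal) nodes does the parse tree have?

6

[S [U when c do [M x = e] otherwise [U when c do [S [M x = e]]]]]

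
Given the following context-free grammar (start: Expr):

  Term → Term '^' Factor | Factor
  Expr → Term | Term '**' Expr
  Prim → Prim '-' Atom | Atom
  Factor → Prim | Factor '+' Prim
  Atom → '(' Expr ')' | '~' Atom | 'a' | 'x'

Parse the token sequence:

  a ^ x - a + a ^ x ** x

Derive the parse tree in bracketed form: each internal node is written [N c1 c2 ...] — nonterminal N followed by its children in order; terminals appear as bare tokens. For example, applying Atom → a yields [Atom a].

[Expr [Term [Term [Term [Factor [Prim [Atom a]]]] ^ [Factor [Factor [Prim [Prim [Atom x]] - [Atom a]]] + [Prim [Atom a]]]] ^ [Factor [Prim [Atom x]]]] ** [Expr [Term [Factor [Prim [Atom x]]]]]]

Expr
Term ** Expr
Term ^ Factor ** Expr
Term ^ Factor ^ Factor ** Expr
Factor ^ Factor ^ Factor ** Expr
Prim ^ Factor ^ Factor ** Expr
Atom ^ Factor ^ Factor ** Expr
a ^ Factor ^ Factor ** Expr
a ^ Factor + Prim ^ Factor ** Expr
a ^ Prim + Prim ^ Factor ** Expr
a ^ Prim - Atom + Prim ^ Factor ** Expr
a ^ Atom - Atom + Prim ^ Factor ** Expr
a ^ x - Atom + Prim ^ Factor ** Expr
a ^ x - a + Prim ^ Factor ** Expr
a ^ x - a + Atom ^ Factor ** Expr
a ^ x - a + a ^ Factor ** Expr
a ^ x - a + a ^ Prim ** Expr
a ^ x - a + a ^ Atom ** Expr
a ^ x - a + a ^ x ** Expr
a ^ x - a + a ^ x ** Term
a ^ x - a + a ^ x ** Factor
a ^ x - a + a ^ x ** Prim
a ^ x - a + a ^ x ** Atom
a ^ x - a + a ^ x ** x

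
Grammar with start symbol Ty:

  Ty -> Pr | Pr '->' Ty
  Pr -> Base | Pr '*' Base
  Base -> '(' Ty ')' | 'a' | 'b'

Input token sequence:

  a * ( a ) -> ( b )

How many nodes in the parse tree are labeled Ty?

[Ty [Pr [Pr [Base a]] * [Base ( [Ty [Pr [Base a]]] )]] -> [Ty [Pr [Base ( [Ty [Pr [Base b]]] )]]]]

4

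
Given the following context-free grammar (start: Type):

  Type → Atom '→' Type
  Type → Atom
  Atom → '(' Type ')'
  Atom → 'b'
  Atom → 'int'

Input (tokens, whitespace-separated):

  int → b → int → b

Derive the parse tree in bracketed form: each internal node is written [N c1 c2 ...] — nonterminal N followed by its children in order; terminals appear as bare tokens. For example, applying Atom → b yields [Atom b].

[Type [Atom int] → [Type [Atom b] → [Type [Atom int] → [Type [Atom b]]]]]

Type
Atom → Type
int → Type
int → Atom → Type
int → b → Type
int → b → Atom → Type
int → b → int → Type
int → b → int → Atom
int → b → int → b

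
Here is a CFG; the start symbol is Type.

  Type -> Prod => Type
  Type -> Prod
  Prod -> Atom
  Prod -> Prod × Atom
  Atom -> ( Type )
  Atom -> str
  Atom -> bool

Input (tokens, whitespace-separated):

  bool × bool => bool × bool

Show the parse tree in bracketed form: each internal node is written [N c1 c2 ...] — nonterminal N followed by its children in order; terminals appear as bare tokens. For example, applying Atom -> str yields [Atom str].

[Type [Prod [Prod [Atom bool]] × [Atom bool]] => [Type [Prod [Prod [Atom bool]] × [Atom bool]]]]

Type
Prod => Type
Prod × Atom => Type
Atom × Atom => Type
bool × Atom => Type
bool × bool => Type
bool × bool => Prod
bool × bool => Prod × Atom
bool × bool => Atom × Atom
bool × bool => bool × Atom
bool × bool => bool × bool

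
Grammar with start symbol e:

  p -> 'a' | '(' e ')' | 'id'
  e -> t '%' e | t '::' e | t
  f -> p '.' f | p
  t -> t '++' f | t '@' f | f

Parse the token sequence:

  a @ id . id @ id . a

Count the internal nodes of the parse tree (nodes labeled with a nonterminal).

[e [t [t [t [f [p a]]] @ [f [p id] . [f [p id]]]] @ [f [p id] . [f [p a]]]]]

14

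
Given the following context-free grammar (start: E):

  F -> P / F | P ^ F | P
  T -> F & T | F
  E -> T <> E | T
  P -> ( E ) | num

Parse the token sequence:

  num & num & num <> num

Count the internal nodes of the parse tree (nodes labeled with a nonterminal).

14

[E [T [F [P num]] & [T [F [P num]] & [T [F [P num]]]]] <> [E [T [F [P num]]]]]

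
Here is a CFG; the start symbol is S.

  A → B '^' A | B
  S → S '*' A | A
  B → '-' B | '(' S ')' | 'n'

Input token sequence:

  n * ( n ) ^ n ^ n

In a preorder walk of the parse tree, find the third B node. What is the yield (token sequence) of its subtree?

[S [S [A [B n]]] * [A [B ( [S [A [B n]]] )] ^ [A [B n] ^ [A [B n]]]]]

n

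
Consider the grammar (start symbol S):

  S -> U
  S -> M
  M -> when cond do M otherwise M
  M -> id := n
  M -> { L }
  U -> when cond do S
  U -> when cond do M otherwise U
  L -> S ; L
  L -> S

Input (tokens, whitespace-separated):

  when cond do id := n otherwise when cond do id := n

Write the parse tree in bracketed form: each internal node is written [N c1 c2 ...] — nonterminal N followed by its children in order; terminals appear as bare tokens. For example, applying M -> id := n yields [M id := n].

S
U
when cond do M otherwise U
when cond do id := n otherwise U
when cond do id := n otherwise when cond do S
when cond do id := n otherwise when cond do M
when cond do id := n otherwise when cond do id := n

[S [U when cond do [M id := n] otherwise [U when cond do [S [M id := n]]]]]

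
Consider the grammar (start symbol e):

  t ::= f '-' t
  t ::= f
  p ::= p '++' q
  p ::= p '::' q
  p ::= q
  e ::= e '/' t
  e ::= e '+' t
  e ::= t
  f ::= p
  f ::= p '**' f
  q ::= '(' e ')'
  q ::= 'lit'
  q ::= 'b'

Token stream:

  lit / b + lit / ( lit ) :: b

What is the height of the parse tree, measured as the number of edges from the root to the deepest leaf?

[e [e [e [e [t [f [p [q lit]]]]] / [t [f [p [q b]]]]] + [t [f [p [q lit]]]]] / [t [f [p [p [q ( [e [t [f [p [q lit]]]]] )]] :: [q b]]]]]

11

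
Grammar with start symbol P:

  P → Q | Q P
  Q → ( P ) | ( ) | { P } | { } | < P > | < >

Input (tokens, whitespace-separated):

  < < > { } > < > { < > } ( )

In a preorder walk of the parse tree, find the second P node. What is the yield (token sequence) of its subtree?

< > { }

[P [Q < [P [Q < >] [P [Q { }]]] >] [P [Q < >] [P [Q { [P [Q < >]] }] [P [Q ( )]]]]]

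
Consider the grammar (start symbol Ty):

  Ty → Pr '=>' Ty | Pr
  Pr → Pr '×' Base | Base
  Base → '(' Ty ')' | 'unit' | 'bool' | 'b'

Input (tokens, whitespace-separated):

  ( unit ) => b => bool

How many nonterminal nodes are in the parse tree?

12

[Ty [Pr [Base ( [Ty [Pr [Base unit]]] )]] => [Ty [Pr [Base b]] => [Ty [Pr [Base bool]]]]]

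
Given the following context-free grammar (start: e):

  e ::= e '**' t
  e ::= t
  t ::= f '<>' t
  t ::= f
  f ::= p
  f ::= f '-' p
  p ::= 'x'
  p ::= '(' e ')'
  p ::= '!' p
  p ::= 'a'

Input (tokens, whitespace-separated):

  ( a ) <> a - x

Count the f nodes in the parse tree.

4

[e [t [f [p ( [e [t [f [p a]]]] )]] <> [t [f [f [p a]] - [p x]]]]]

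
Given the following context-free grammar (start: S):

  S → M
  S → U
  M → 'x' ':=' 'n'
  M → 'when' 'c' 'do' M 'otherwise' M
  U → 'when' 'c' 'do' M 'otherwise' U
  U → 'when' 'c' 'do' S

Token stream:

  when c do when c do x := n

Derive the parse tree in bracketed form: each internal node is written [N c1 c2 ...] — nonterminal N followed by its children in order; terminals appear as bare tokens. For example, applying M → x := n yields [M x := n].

S
U
when c do S
when c do U
when c do when c do S
when c do when c do M
when c do when c do x := n

[S [U when c do [S [U when c do [S [M x := n]]]]]]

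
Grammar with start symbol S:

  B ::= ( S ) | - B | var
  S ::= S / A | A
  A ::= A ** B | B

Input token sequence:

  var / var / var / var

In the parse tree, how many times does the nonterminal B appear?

[S [S [S [S [A [B var]]] / [A [B var]]] / [A [B var]]] / [A [B var]]]

4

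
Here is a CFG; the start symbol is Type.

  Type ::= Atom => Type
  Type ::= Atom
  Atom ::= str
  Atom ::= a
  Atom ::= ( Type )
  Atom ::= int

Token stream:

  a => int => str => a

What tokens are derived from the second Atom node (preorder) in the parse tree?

[Type [Atom a] => [Type [Atom int] => [Type [Atom str] => [Type [Atom a]]]]]

int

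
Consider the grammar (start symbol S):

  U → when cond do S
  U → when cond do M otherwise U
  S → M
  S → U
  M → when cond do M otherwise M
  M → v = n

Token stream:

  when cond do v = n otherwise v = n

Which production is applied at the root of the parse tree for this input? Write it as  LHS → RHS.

S → M

[S [M when cond do [M v = n] otherwise [M v = n]]]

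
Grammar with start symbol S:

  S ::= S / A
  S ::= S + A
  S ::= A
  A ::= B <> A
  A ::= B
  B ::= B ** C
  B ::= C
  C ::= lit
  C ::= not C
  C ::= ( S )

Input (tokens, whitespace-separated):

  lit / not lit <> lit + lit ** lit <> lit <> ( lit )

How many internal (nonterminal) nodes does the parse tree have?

28

[S [S [S [A [B [C lit]]]] / [A [B [C not [C lit]]] <> [A [B [C lit]]]]] + [A [B [B [C lit]] ** [C lit]] <> [A [B [C lit]] <> [A [B [C ( [S [A [B [C lit]]]] )]]]]]]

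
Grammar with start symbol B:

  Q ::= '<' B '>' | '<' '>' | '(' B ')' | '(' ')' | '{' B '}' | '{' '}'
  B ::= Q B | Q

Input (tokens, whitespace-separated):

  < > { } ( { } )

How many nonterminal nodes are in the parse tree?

[B [Q < >] [B [Q { }] [B [Q ( [B [Q { }]] )]]]]

8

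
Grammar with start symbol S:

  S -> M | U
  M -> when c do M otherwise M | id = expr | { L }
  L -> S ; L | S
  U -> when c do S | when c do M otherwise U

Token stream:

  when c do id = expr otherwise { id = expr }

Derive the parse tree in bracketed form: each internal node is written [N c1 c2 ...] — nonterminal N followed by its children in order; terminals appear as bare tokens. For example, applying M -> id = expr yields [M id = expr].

S
M
when c do M otherwise M
when c do id = expr otherwise M
when c do id = expr otherwise { L }
when c do id = expr otherwise { S }
when c do id = expr otherwise { M }
when c do id = expr otherwise { id = expr }

[S [M when c do [M id = expr] otherwise [M { [L [S [M id = expr]]] }]]]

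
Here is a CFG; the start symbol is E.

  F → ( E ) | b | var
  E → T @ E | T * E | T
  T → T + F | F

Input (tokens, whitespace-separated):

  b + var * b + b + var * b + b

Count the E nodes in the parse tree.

3

[E [T [T [F b]] + [F var]] * [E [T [T [T [F b]] + [F b]] + [F var]] * [E [T [T [F b]] + [F b]]]]]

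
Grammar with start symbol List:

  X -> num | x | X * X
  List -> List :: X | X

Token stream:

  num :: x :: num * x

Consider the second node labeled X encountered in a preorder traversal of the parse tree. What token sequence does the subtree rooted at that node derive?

[List [List [List [X num]] :: [X x]] :: [X [X num] * [X x]]]

x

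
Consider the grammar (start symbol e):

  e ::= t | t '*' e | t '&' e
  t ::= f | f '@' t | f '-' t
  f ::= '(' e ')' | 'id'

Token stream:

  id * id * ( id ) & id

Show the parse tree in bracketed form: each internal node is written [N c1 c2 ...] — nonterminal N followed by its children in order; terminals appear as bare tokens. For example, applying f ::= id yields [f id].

[e [t [f id]] * [e [t [f id]] * [e [t [f ( [e [t [f id]]] )]] & [e [t [f id]]]]]]

e
t * e
f * e
id * e
id * t * e
id * f * e
id * id * e
id * id * t & e
id * id * f & e
id * id * ( e ) & e
id * id * ( t ) & e
id * id * ( f ) & e
id * id * ( id ) & e
id * id * ( id ) & t
id * id * ( id ) & f
id * id * ( id ) & id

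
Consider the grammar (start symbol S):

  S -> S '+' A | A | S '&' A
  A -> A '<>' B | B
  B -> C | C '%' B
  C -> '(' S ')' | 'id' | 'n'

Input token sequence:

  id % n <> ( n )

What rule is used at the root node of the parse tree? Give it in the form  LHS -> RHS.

[S [A [A [B [C id] % [B [C n]]]] <> [B [C ( [S [A [B [C n]]]] )]]]]

S -> A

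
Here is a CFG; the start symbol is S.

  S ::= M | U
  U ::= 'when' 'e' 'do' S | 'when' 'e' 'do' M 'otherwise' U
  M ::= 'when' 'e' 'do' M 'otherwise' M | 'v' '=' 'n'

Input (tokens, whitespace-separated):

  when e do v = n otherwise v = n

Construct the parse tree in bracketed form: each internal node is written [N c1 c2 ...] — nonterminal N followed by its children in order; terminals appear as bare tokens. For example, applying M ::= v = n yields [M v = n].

[S [M when e do [M v = n] otherwise [M v = n]]]

S
M
when e do M otherwise M
when e do v = n otherwise M
when e do v = n otherwise v = n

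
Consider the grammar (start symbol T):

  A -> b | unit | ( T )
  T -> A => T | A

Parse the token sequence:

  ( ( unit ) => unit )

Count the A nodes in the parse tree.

[T [A ( [T [A ( [T [A unit]] )] => [T [A unit]]] )]]

4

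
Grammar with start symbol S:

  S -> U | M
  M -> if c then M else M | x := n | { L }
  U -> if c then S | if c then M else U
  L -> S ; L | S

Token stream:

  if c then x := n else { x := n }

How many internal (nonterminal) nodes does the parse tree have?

[S [M if c then [M x := n] else [M { [L [S [M x := n]]] }]]]

7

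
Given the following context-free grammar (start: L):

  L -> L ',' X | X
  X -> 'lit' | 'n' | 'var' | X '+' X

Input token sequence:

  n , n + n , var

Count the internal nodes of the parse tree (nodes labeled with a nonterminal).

8

[L [L [L [X n]] , [X [X n] + [X n]]] , [X var]]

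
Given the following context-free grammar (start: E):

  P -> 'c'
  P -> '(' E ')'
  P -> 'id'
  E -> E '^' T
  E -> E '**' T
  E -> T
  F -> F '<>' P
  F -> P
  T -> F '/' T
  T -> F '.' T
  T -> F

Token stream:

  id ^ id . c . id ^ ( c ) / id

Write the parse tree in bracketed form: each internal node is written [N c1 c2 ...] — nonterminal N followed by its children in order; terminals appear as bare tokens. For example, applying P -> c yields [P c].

[E [E [E [T [F [P id]]]] ^ [T [F [P id]] . [T [F [P c]] . [T [F [P id]]]]]] ^ [T [F [P ( [E [T [F [P c]]]] )]] / [T [F [P id]]]]]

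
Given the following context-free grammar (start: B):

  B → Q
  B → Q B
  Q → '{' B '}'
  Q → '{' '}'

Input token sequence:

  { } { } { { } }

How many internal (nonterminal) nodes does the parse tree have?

8

[B [Q { }] [B [Q { }] [B [Q { [B [Q { }]] }]]]]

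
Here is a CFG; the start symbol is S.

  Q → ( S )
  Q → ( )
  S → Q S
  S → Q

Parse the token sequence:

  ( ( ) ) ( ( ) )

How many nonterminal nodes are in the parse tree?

[S [Q ( [S [Q ( )]] )] [S [Q ( [S [Q ( )]] )]]]

8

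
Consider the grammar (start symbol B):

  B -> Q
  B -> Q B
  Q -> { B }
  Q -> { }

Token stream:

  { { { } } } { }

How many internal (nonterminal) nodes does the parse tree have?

[B [Q { [B [Q { [B [Q { }]] }]] }] [B [Q { }]]]

8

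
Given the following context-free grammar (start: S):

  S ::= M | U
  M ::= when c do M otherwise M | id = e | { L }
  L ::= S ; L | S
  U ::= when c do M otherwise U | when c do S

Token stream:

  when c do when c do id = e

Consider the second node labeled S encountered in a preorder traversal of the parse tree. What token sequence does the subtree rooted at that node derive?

when c do id = e

[S [U when c do [S [U when c do [S [M id = e]]]]]]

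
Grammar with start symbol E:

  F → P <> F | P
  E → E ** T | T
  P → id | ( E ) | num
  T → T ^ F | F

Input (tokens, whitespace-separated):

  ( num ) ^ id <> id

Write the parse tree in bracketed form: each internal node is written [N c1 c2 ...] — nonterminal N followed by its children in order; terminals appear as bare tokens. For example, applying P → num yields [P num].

E
T
T ^ F
F ^ F
P ^ F
( E ) ^ F
( T ) ^ F
( F ) ^ F
( P ) ^ F
( num ) ^ F
( num ) ^ P <> F
( num ) ^ id <> F
( num ) ^ id <> P
( num ) ^ id <> id

[E [T [T [F [P ( [E [T [F [P num]]]] )]]] ^ [F [P id] <> [F [P id]]]]]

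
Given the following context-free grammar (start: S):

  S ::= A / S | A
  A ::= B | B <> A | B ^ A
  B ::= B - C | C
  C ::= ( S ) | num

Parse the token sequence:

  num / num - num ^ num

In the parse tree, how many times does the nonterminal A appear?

3

[S [A [B [C num]]] / [S [A [B [B [C num]] - [C num]] ^ [A [B [C num]]]]]]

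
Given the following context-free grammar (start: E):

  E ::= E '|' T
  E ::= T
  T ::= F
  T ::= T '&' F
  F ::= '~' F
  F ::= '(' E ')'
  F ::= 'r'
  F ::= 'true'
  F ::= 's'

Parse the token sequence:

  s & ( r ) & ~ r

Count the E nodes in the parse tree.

[E [T [T [T [F s]] & [F ( [E [T [F r]]] )]] & [F ~ [F r]]]]

2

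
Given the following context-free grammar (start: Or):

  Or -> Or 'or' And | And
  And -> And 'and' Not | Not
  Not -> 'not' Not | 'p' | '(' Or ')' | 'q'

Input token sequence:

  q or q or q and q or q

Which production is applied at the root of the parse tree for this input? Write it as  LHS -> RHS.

Or -> Or 'or' And

[Or [Or [Or [Or [And [Not q]]] or [And [Not q]]] or [And [And [Not q]] and [Not q]]] or [And [Not q]]]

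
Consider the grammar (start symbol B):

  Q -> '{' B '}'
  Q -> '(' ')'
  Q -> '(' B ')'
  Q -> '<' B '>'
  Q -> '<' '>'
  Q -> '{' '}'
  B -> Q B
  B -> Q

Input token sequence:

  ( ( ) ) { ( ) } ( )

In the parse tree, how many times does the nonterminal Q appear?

[B [Q ( [B [Q ( )]] )] [B [Q { [B [Q ( )]] }] [B [Q ( )]]]]

5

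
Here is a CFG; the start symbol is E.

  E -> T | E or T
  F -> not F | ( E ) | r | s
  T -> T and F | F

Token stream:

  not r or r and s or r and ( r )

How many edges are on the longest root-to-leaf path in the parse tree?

[E [E [E [T [F not [F r]]]] or [T [T [F r]] and [F s]]] or [T [T [F r]] and [F ( [E [T [F r]]] )]]]

6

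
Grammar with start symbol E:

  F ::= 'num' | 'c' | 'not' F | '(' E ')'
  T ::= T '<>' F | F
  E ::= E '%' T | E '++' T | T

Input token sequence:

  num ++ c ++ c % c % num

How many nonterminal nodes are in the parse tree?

[E [E [E [E [E [T [F num]]] ++ [T [F c]]] ++ [T [F c]]] % [T [F c]]] % [T [F num]]]

15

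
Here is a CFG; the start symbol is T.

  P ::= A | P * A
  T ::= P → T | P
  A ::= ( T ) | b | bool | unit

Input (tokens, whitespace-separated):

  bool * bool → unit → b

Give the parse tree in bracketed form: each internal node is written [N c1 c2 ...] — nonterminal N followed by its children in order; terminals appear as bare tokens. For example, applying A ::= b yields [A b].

[T [P [P [A bool]] * [A bool]] → [T [P [A unit]] → [T [P [A b]]]]]

T
P → T
P * A → T
A * A → T
bool * A → T
bool * bool → T
bool * bool → P → T
bool * bool → A → T
bool * bool → unit → T
bool * bool → unit → P
bool * bool → unit → A
bool * bool → unit → b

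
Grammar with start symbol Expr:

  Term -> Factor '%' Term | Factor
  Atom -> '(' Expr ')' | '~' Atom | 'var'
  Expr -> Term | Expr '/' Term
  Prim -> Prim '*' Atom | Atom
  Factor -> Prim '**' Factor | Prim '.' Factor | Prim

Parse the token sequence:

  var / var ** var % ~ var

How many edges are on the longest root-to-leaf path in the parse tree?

7

[Expr [Expr [Term [Factor [Prim [Atom var]]]]] / [Term [Factor [Prim [Atom var]] ** [Factor [Prim [Atom var]]]] % [Term [Factor [Prim [Atom ~ [Atom var]]]]]]]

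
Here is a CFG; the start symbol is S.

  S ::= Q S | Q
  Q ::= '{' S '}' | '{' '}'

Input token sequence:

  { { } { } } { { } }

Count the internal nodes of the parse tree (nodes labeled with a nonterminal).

10

[S [Q { [S [Q { }] [S [Q { }]]] }] [S [Q { [S [Q { }]] }]]]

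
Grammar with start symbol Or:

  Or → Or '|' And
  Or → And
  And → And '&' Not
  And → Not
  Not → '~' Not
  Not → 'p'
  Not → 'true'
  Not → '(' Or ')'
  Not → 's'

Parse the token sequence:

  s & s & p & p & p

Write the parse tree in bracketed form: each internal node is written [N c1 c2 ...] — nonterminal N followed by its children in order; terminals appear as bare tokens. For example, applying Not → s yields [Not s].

[Or [And [And [And [And [And [Not s]] & [Not s]] & [Not p]] & [Not p]] & [Not p]]]

Or
And
And & Not
And & Not & Not
And & Not & Not & Not
And & Not & Not & Not & Not
Not & Not & Not & Not & Not
s & Not & Not & Not & Not
s & s & Not & Not & Not
s & s & p & Not & Not
s & s & p & p & Not
s & s & p & p & p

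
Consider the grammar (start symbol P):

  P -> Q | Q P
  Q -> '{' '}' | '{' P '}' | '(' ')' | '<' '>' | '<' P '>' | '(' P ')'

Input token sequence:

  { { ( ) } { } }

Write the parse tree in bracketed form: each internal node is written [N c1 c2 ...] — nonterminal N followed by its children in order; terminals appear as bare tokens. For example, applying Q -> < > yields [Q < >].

[P [Q { [P [Q { [P [Q ( )]] }] [P [Q { }]]] }]]

P
Q
{ P }
{ Q P }
{ { P } P }
{ { Q } P }
{ { ( ) } P }
{ { ( ) } Q }
{ { ( ) } { } }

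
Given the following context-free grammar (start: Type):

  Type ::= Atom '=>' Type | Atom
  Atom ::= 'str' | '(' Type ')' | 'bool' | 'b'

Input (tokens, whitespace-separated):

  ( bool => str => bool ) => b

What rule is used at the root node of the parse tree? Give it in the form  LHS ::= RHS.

Type ::= Atom '=>' Type

[Type [Atom ( [Type [Atom bool] => [Type [Atom str] => [Type [Atom bool]]]] )] => [Type [Atom b]]]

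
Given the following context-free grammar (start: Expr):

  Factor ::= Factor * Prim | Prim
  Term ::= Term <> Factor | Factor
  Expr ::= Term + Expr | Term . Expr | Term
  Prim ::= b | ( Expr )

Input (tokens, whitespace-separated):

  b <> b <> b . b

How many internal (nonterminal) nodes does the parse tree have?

[Expr [Term [Term [Term [Factor [Prim b]]] <> [Factor [Prim b]]] <> [Factor [Prim b]]] . [Expr [Term [Factor [Prim b]]]]]

14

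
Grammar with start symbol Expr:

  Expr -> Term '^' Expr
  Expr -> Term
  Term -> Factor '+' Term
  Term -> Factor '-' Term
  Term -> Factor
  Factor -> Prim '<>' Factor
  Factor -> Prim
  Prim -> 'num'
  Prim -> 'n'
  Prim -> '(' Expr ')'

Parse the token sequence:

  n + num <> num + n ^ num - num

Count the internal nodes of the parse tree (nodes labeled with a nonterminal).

19

[Expr [Term [Factor [Prim n]] + [Term [Factor [Prim num] <> [Factor [Prim num]]] + [Term [Factor [Prim n]]]]] ^ [Expr [Term [Factor [Prim num]] - [Term [Factor [Prim num]]]]]]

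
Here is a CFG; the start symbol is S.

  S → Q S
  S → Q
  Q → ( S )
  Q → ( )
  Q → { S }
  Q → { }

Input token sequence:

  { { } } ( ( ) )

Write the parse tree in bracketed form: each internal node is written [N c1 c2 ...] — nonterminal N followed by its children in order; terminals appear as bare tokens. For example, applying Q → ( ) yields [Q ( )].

[S [Q { [S [Q { }]] }] [S [Q ( [S [Q ( )]] )]]]

S
Q S
{ S } S
{ Q } S
{ { } } S
{ { } } Q
{ { } } ( S )
{ { } } ( Q )
{ { } } ( ( ) )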